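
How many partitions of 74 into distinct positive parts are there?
q(74) = 44046

A partition into distinct parts is a strictly decreasing sequence summing to n. The recurrence d(n, m) = d(n, m−1) + d(n−m, m−1) (use part m at most once) with q(n) = d(n, n) gives q(74) = 44046. (Euler's theorem: # distinct-part partitions = # odd-part partitions.)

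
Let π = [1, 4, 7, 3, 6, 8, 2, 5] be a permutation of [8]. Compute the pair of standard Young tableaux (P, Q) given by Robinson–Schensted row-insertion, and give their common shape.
P = [1, 2, 5, 8] / [3, 6] / [4, 7];  Q = [1, 2, 3, 6] / [4, 5] / [7, 8];  common shape = (4, 2, 2)

Row-insert the values π_1, π_2, … into P one at a time, bumping the leftmost entry strictly greater than the inserted value down to the next row. The recording tableau Q records, in position (i, j), the step at which that cell was added to P.
  Insert 1 (step 1): P = [1];  Q = [1]
  Insert 4 (step 2): P = [1, 4];  Q = [1, 2]
  Insert 7 (step 3): P = [1, 4, 7];  Q = [1, 2, 3]
  Insert 3 (step 4): P = [1, 3, 7] / [4];  Q = [1, 2, 3] / [4]
  Insert 6 (step 5): P = [1, 3, 6] / [4, 7];  Q = [1, 2, 3] / [4, 5]
  Insert 8 (step 6): P = [1, 3, 6, 8] / [4, 7];  Q = [1, 2, 3, 6] / [4, 5]
  Insert 2 (step 7): P = [1, 2, 6, 8] / [3, 7] / [4];  Q = [1, 2, 3, 6] / [4, 5] / [7]
  Insert 5 (step 8): P = [1, 2, 5, 8] / [3, 6] / [4, 7];  Q = [1, 2, 3, 6] / [4, 5] / [7, 8]
Final shape: (4, 2, 2).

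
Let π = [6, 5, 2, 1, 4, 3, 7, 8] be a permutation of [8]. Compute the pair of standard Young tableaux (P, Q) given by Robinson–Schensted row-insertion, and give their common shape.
P = [1, 3, 7, 8] / [2, 4] / [5] / [6];  Q = [1, 5, 7, 8] / [2, 6] / [3] / [4];  common shape = (4, 2, 1, 1)

Row-insert the values π_1, π_2, … into P one at a time, bumping the leftmost entry strictly greater than the inserted value down to the next row. The recording tableau Q records, in position (i, j), the step at which that cell was added to P.
  Insert 6 (step 1): P = [6];  Q = [1]
  Insert 5 (step 2): P = [5] / [6];  Q = [1] / [2]
  Insert 2 (step 3): P = [2] / [5] / [6];  Q = [1] / [2] / [3]
  Insert 1 (step 4): P = [1] / [2] / [5] / [6];  Q = [1] / [2] / [3] / [4]
  Insert 4 (step 5): P = [1, 4] / [2] / [5] / [6];  Q = [1, 5] / [2] / [3] / [4]
  Insert 3 (step 6): P = [1, 3] / [2, 4] / [5] / [6];  Q = [1, 5] / [2, 6] / [3] / [4]
  Insert 7 (step 7): P = [1, 3, 7] / [2, 4] / [5] / [6];  Q = [1, 5, 7] / [2, 6] / [3] / [4]
  Insert 8 (step 8): P = [1, 3, 7, 8] / [2, 4] / [5] / [6];  Q = [1, 5, 7, 8] / [2, 6] / [3] / [4]
Final shape: (4, 2, 1, 1).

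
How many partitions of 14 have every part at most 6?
p(14, parts ≤ 6) = 90

Partitions of 14 with all parts ≤ 6: 6+6+2, 6+6+1+1, 6+5+3, 6+5+2+1, 6+5+1+1+1, 6+4+4, 6+4+3+1, 6+4+2+2, 6+4+2+1+1, 6+4+1+1+1+1, 6+3+3+2, 6+3+3+1+1, 6+3+2+2+1, 6+3+2+1+1+1, 6+3+1+1+1+1+1, 6+2+2+2+2, 6+2+2+2+1+1, 6+2+2+1+1+1+1, 6+2+1+1+1+1+1+1, 6+1+1+1+1+1+1+1+1, 5+5+4, 5+5+3+1, 5+5+2+2, 5+5+2+1+1, 5+5+1+1+1+1, 5+4+4+1, 5+4+3+2, 5+4+3+1+1, 5+4+2+2+1, 5+4+2+1+1+1, … (90 total). Count = 90.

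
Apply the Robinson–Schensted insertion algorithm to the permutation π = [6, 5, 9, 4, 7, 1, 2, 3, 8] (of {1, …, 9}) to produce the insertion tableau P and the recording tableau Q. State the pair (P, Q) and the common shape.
P = [1, 2, 3, 8] / [4, 7] / [5, 9] / [6];  Q = [1, 3, 8, 9] / [2, 5] / [4, 7] / [6];  common shape = (4, 2, 2, 1)

Row-insert the values π_1, π_2, … into P one at a time, bumping the leftmost entry strictly greater than the inserted value down to the next row. The recording tableau Q records, in position (i, j), the step at which that cell was added to P.
  Insert 6 (step 1): P = [6];  Q = [1]
  Insert 5 (step 2): P = [5] / [6];  Q = [1] / [2]
  Insert 9 (step 3): P = [5, 9] / [6];  Q = [1, 3] / [2]
  Insert 4 (step 4): P = [4, 9] / [5] / [6];  Q = [1, 3] / [2] / [4]
  Insert 7 (step 5): P = [4, 7] / [5, 9] / [6];  Q = [1, 3] / [2, 5] / [4]
  Insert 1 (step 6): P = [1, 7] / [4, 9] / [5] / [6];  Q = [1, 3] / [2, 5] / [4] / [6]
  Insert 2 (step 7): P = [1, 2] / [4, 7] / [5, 9] / [6];  Q = [1, 3] / [2, 5] / [4, 7] / [6]
  Insert 3 (step 8): P = [1, 2, 3] / [4, 7] / [5, 9] / [6];  Q = [1, 3, 8] / [2, 5] / [4, 7] / [6]
  Insert 8 (step 9): P = [1, 2, 3, 8] / [4, 7] / [5, 9] / [6];  Q = [1, 3, 8, 9] / [2, 5] / [4, 7] / [6]
Final shape: (4, 2, 2, 1).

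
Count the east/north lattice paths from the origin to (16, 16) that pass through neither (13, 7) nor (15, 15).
Number of paths = 280767750

Inclusion–exclusion. Total paths: C(32, 16) = 601080390. Through P₁: C(20, 13)·C(12, 3) = 17054400. Through P₂: C(30, 15)·C(2, 1) = 310235040. Since P₁ is strictly southwest of P₂, a monotone path through both must visit P₁ then P₂; paths through both = C(20, 13)·C(10, 2)·C(2, 1) = 6976800. Avoid both = 601080390 − 17054400 − 310235040 + 6976800 = 280767750.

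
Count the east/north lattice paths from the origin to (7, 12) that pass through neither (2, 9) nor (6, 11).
Number of paths = 24206

Inclusion–exclusion. Total paths: C(19, 7) = 50388. Through P₁: C(11, 2)·C(8, 5) = 3080. Through P₂: C(17, 6)·C(2, 1) = 24752. Since P₁ is strictly southwest of P₂, a monotone path through both must visit P₁ then P₂; paths through both = C(11, 2)·C(6, 4)·C(2, 1) = 1650. Avoid both = 50388 − 3080 − 24752 + 1650 = 24206.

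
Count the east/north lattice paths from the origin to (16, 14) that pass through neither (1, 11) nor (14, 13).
Number of paths = 85241763

Inclusion–exclusion. Total paths: C(30, 16) = 145422675. Through P₁: C(12, 1)·C(18, 15) = 9792. Through P₂: C(27, 14)·C(3, 2) = 60174900. Since P₁ is strictly southwest of P₂, a monotone path through both must visit P₁ then P₂; paths through both = C(12, 1)·C(15, 13)·C(3, 2) = 3780. Avoid both = 145422675 − 9792 − 60174900 + 3780 = 85241763.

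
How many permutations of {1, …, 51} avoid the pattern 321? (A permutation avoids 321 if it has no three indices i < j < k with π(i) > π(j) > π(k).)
C_51 = 7684785670514316385230816156

These 321-avoiding permutations are counted by the Catalan number C_n = (1/(n + 1)) · C(2n, n). For n = 51: C_51 = (1/52) · C(102, 51) = 399608854866744452032002440112/52 = 7684785670514316385230816156.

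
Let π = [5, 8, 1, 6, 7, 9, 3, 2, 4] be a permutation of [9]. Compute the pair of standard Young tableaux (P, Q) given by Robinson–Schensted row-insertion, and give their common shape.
P = [1, 2, 4, 9] / [3, 6, 7] / [5] / [8];  Q = [1, 2, 5, 6] / [3, 4, 9] / [7] / [8];  common shape = (4, 3, 1, 1)

Row-insert the values π_1, π_2, … into P one at a time, bumping the leftmost entry strictly greater than the inserted value down to the next row. The recording tableau Q records, in position (i, j), the step at which that cell was added to P.
  Insert 5 (step 1): P = [5];  Q = [1]
  Insert 8 (step 2): P = [5, 8];  Q = [1, 2]
  Insert 1 (step 3): P = [1, 8] / [5];  Q = [1, 2] / [3]
  Insert 6 (step 4): P = [1, 6] / [5, 8];  Q = [1, 2] / [3, 4]
  Insert 7 (step 5): P = [1, 6, 7] / [5, 8];  Q = [1, 2, 5] / [3, 4]
  Insert 9 (step 6): P = [1, 6, 7, 9] / [5, 8];  Q = [1, 2, 5, 6] / [3, 4]
  Insert 3 (step 7): P = [1, 3, 7, 9] / [5, 6] / [8];  Q = [1, 2, 5, 6] / [3, 4] / [7]
  Insert 2 (step 8): P = [1, 2, 7, 9] / [3, 6] / [5] / [8];  Q = [1, 2, 5, 6] / [3, 4] / [7] / [8]
  Insert 4 (step 9): P = [1, 2, 4, 9] / [3, 6, 7] / [5] / [8];  Q = [1, 2, 5, 6] / [3, 4, 9] / [7] / [8]
Final shape: (4, 3, 1, 1).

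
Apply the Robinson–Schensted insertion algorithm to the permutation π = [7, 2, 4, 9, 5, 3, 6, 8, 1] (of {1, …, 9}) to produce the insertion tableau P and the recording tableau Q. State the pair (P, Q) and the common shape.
P = [1, 3, 5, 6, 8] / [2, 9] / [4] / [7];  Q = [1, 3, 4, 7, 8] / [2, 5] / [6] / [9];  common shape = (5, 2, 1, 1)

Row-insert the values π_1, π_2, … into P one at a time, bumping the leftmost entry strictly greater than the inserted value down to the next row. The recording tableau Q records, in position (i, j), the step at which that cell was added to P.
  Insert 7 (step 1): P = [7];  Q = [1]
  Insert 2 (step 2): P = [2] / [7];  Q = [1] / [2]
  Insert 4 (step 3): P = [2, 4] / [7];  Q = [1, 3] / [2]
  Insert 9 (step 4): P = [2, 4, 9] / [7];  Q = [1, 3, 4] / [2]
  Insert 5 (step 5): P = [2, 4, 5] / [7, 9];  Q = [1, 3, 4] / [2, 5]
  Insert 3 (step 6): P = [2, 3, 5] / [4, 9] / [7];  Q = [1, 3, 4] / [2, 5] / [6]
  Insert 6 (step 7): P = [2, 3, 5, 6] / [4, 9] / [7];  Q = [1, 3, 4, 7] / [2, 5] / [6]
  Insert 8 (step 8): P = [2, 3, 5, 6, 8] / [4, 9] / [7];  Q = [1, 3, 4, 7, 8] / [2, 5] / [6]
  Insert 1 (step 9): P = [1, 3, 5, 6, 8] / [2, 9] / [4] / [7];  Q = [1, 3, 4, 7, 8] / [2, 5] / [6] / [9]
Final shape: (5, 2, 1, 1).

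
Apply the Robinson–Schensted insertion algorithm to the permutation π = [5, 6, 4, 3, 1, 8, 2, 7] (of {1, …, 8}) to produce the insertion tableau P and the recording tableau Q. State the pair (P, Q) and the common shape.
P = [1, 2, 7] / [3, 6, 8] / [4] / [5];  Q = [1, 2, 6] / [3, 7, 8] / [4] / [5];  common shape = (3, 3, 1, 1)

Row-insert the values π_1, π_2, … into P one at a time, bumping the leftmost entry strictly greater than the inserted value down to the next row. The recording tableau Q records, in position (i, j), the step at which that cell was added to P.
  Insert 5 (step 1): P = [5];  Q = [1]
  Insert 6 (step 2): P = [5, 6];  Q = [1, 2]
  Insert 4 (step 3): P = [4, 6] / [5];  Q = [1, 2] / [3]
  Insert 3 (step 4): P = [3, 6] / [4] / [5];  Q = [1, 2] / [3] / [4]
  Insert 1 (step 5): P = [1, 6] / [3] / [4] / [5];  Q = [1, 2] / [3] / [4] / [5]
  Insert 8 (step 6): P = [1, 6, 8] / [3] / [4] / [5];  Q = [1, 2, 6] / [3] / [4] / [5]
  Insert 2 (step 7): P = [1, 2, 8] / [3, 6] / [4] / [5];  Q = [1, 2, 6] / [3, 7] / [4] / [5]
  Insert 7 (step 8): P = [1, 2, 7] / [3, 6, 8] / [4] / [5];  Q = [1, 2, 6] / [3, 7, 8] / [4] / [5]
Final shape: (3, 3, 1, 1).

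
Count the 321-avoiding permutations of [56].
C_56 = 6852456927844873497549658464312

These 321-avoiding permutations are counted by the Catalan number C_n = (1/(n + 1)) · C(2n, n). For n = 56: C_56 = (1/57) · C(112, 56) = 390590044887157789360330532465784/57 = 6852456927844873497549658464312.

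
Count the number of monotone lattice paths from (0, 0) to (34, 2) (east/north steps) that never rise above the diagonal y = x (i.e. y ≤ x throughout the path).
Number of paths = 594

By the reflection principle (André's argument), the number of monotone paths to (34, 2) with n ≤ m that never go above y = x is C(36, 34) − C(36, 35) = 630 − 36 = 594.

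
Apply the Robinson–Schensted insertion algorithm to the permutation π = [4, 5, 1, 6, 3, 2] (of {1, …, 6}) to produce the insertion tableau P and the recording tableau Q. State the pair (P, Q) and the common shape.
P = [1, 2, 6] / [3, 5] / [4];  Q = [1, 2, 4] / [3, 5] / [6];  common shape = (3, 2, 1)

Row-insert the values π_1, π_2, … into P one at a time, bumping the leftmost entry strictly greater than the inserted value down to the next row. The recording tableau Q records, in position (i, j), the step at which that cell was added to P.
  Insert 4 (step 1): P = [4];  Q = [1]
  Insert 5 (step 2): P = [4, 5];  Q = [1, 2]
  Insert 1 (step 3): P = [1, 5] / [4];  Q = [1, 2] / [3]
  Insert 6 (step 4): P = [1, 5, 6] / [4];  Q = [1, 2, 4] / [3]
  Insert 3 (step 5): P = [1, 3, 6] / [4, 5];  Q = [1, 2, 4] / [3, 5]
  Insert 2 (step 6): P = [1, 2, 6] / [3, 5] / [4];  Q = [1, 2, 4] / [3, 5] / [6]
Final shape: (3, 2, 1).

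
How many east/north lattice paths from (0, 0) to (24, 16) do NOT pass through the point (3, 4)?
Number of paths = 50433495450

Total paths from (0, 0) to (24, 16): C(40, 24) = 62852101650. Paths through (3, 4): (paths (0, 0) → (3, 4)) × (paths (3, 4) → (24, 16)) = C(7, 3) · C(33, 21) = 35 · 354817320 = 12418606200. Avoidance count = 62852101650 − 12418606200 = 50433495450.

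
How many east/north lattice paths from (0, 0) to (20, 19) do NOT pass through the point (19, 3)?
Number of paths = 68923238230

Total paths from (0, 0) to (20, 19): C(39, 20) = 68923264410. Paths through (19, 3): (paths (0, 0) → (19, 3)) × (paths (19, 3) → (20, 19)) = C(22, 19) · C(17, 1) = 1540 · 17 = 26180. Avoidance count = 68923264410 − 26180 = 68923238230.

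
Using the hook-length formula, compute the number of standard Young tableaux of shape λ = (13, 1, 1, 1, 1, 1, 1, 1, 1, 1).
# SYT of shape (13, 1, 1, 1, 1, 1, 1, 1, 1, 1) = 293930

Hook-length formula: f^λ = n! / Π hook(c), product over all cells c of the Young diagram. For λ = (13, 1, 1, 1, 1, 1, 1, 1, 1, 1), n = 22 boxes. Hook lengths by row (left-to-right, top-to-bottom): [22, 12, 11, 10, 9, 8, 7, 6, 5, 4, 3, 2, 1]; [9]; [8]; [7]; [6]; [5]; [4]; [3]; [2]; [1]. Product of hooks = 3824042213376000. So f^λ = 22! / 3824042213376000 = 1124000727777607680000 / 3824042213376000 = 293930.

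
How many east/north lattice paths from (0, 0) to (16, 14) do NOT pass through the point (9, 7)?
Number of paths = 106160595

Total paths from (0, 0) to (16, 14): C(30, 16) = 145422675. Paths through (9, 7): (paths (0, 0) → (9, 7)) × (paths (9, 7) → (16, 14)) = C(16, 9) · C(14, 7) = 11440 · 3432 = 39262080. Avoidance count = 145422675 − 39262080 = 106160595.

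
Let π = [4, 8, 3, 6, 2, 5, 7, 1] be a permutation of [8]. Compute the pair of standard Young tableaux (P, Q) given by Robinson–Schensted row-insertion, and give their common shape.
P = [1, 5, 7] / [2, 6] / [3, 8] / [4];  Q = [1, 2, 7] / [3, 4] / [5, 6] / [8];  common shape = (3, 2, 2, 1)

Row-insert the values π_1, π_2, … into P one at a time, bumping the leftmost entry strictly greater than the inserted value down to the next row. The recording tableau Q records, in position (i, j), the step at which that cell was added to P.
  Insert 4 (step 1): P = [4];  Q = [1]
  Insert 8 (step 2): P = [4, 8];  Q = [1, 2]
  Insert 3 (step 3): P = [3, 8] / [4];  Q = [1, 2] / [3]
  Insert 6 (step 4): P = [3, 6] / [4, 8];  Q = [1, 2] / [3, 4]
  Insert 2 (step 5): P = [2, 6] / [3, 8] / [4];  Q = [1, 2] / [3, 4] / [5]
  Insert 5 (step 6): P = [2, 5] / [3, 6] / [4, 8];  Q = [1, 2] / [3, 4] / [5, 6]
  Insert 7 (step 7): P = [2, 5, 7] / [3, 6] / [4, 8];  Q = [1, 2, 7] / [3, 4] / [5, 6]
  Insert 1 (step 8): P = [1, 5, 7] / [2, 6] / [3, 8] / [4];  Q = [1, 2, 7] / [3, 4] / [5, 6] / [8]
Final shape: (3, 2, 2, 1).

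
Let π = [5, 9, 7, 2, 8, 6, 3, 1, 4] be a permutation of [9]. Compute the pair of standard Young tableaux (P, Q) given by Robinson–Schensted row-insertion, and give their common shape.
P = [1, 3, 4] / [2, 6, 8] / [5] / [7] / [9];  Q = [1, 2, 5] / [3, 6, 9] / [4] / [7] / [8];  common shape = (3, 3, 1, 1, 1)

Row-insert the values π_1, π_2, … into P one at a time, bumping the leftmost entry strictly greater than the inserted value down to the next row. The recording tableau Q records, in position (i, j), the step at which that cell was added to P.
  Insert 5 (step 1): P = [5];  Q = [1]
  Insert 9 (step 2): P = [5, 9];  Q = [1, 2]
  Insert 7 (step 3): P = [5, 7] / [9];  Q = [1, 2] / [3]
  Insert 2 (step 4): P = [2, 7] / [5] / [9];  Q = [1, 2] / [3] / [4]
  Insert 8 (step 5): P = [2, 7, 8] / [5] / [9];  Q = [1, 2, 5] / [3] / [4]
  Insert 6 (step 6): P = [2, 6, 8] / [5, 7] / [9];  Q = [1, 2, 5] / [3, 6] / [4]
  Insert 3 (step 7): P = [2, 3, 8] / [5, 6] / [7] / [9];  Q = [1, 2, 5] / [3, 6] / [4] / [7]
  Insert 1 (step 8): P = [1, 3, 8] / [2, 6] / [5] / [7] / [9];  Q = [1, 2, 5] / [3, 6] / [4] / [7] / [8]
  Insert 4 (step 9): P = [1, 3, 4] / [2, 6, 8] / [5] / [7] / [9];  Q = [1, 2, 5] / [3, 6, 9] / [4] / [7] / [8]
Final shape: (3, 3, 1, 1, 1).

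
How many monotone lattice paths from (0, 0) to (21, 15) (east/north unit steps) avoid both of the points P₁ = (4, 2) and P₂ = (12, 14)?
Number of paths = 3693823310

Inclusion–exclusion. Total paths: C(36, 21) = 5567902560. Through P₁: C(6, 4)·C(30, 17) = 1796397750. Through P₂: C(26, 12)·C(10, 9) = 96577000. Since P₁ is strictly southwest of P₂, a monotone path through both must visit P₁ then P₂; paths through both = C(6, 4)·C(20, 8)·C(10, 9) = 18895500. Avoid both = 5567902560 − 1796397750 − 96577000 + 18895500 = 3693823310.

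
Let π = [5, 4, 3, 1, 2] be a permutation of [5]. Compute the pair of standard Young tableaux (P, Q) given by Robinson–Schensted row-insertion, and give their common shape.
P = [1, 2] / [3] / [4] / [5];  Q = [1, 5] / [2] / [3] / [4];  common shape = (2, 1, 1, 1)

Row-insert the values π_1, π_2, … into P one at a time, bumping the leftmost entry strictly greater than the inserted value down to the next row. The recording tableau Q records, in position (i, j), the step at which that cell was added to P.
  Insert 5 (step 1): P = [5];  Q = [1]
  Insert 4 (step 2): P = [4] / [5];  Q = [1] / [2]
  Insert 3 (step 3): P = [3] / [4] / [5];  Q = [1] / [2] / [3]
  Insert 1 (step 4): P = [1] / [3] / [4] / [5];  Q = [1] / [2] / [3] / [4]
  Insert 2 (step 5): P = [1, 2] / [3] / [4] / [5];  Q = [1, 5] / [2] / [3] / [4]
Final shape: (2, 1, 1, 1).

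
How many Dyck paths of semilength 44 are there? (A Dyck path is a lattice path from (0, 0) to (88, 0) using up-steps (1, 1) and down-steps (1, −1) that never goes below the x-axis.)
C_44 = 583300119592996693088040

These Dyck paths are counted by the Catalan number C_n = (1/(n + 1)) · C(2n, n). For n = 44: C_44 = (1/45) · C(88, 44) = 26248505381684851188961800/45 = 583300119592996693088040.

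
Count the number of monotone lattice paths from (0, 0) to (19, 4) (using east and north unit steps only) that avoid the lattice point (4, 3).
Number of paths = 8295

Total paths from (0, 0) to (19, 4): C(23, 19) = 8855. Paths through (4, 3): (paths (0, 0) → (4, 3)) × (paths (4, 3) → (19, 4)) = C(7, 4) · C(16, 15) = 35 · 16 = 560. Avoidance count = 8855 − 560 = 8295.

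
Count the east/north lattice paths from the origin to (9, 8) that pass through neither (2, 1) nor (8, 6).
Number of paths = 9163

Inclusion–exclusion. Total paths: C(17, 9) = 24310. Through P₁: C(3, 2)·C(14, 7) = 10296. Through P₂: C(14, 8)·C(3, 1) = 9009. Since P₁ is strictly southwest of P₂, a monotone path through both must visit P₁ then P₂; paths through both = C(3, 2)·C(11, 6)·C(3, 1) = 4158. Avoid both = 24310 − 10296 − 9009 + 4158 = 9163.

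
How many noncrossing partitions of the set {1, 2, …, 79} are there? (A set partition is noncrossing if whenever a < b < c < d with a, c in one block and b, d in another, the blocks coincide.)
C_79 = 289450081175264899454283846029490767264392230

These noncrossing partitions are counted by the Catalan number C_n = (1/(n + 1)) · C(2n, n). For n = 79: C_79 = (1/80) · C(158, 79) = 23156006494021191956342707682359261381151378400/80 = 289450081175264899454283846029490767264392230.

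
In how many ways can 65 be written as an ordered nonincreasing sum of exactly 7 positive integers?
p(65, 7 parts) = 37108

Partitions of n into exactly k parts are in bijection with partitions of n − k into at most k parts (subtract 1 from each part). So p(65, exactly 7) = p(58, parts ≤ 7). Computing via the recurrence p(m, j) = p(m, j−1) + p(m−j, j) gives 37108.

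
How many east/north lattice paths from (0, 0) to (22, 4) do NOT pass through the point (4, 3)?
Number of paths = 14285

Total paths from (0, 0) to (22, 4): C(26, 22) = 14950. Paths through (4, 3): (paths (0, 0) → (4, 3)) × (paths (4, 3) → (22, 4)) = C(7, 4) · C(19, 18) = 35 · 19 = 665. Avoidance count = 14950 − 665 = 14285.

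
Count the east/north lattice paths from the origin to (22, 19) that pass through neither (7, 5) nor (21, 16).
Number of paths = 145854076800

Inclusion–exclusion. Total paths: C(41, 22) = 244662670200. Through P₁: C(12, 7)·C(29, 15) = 61426537920. Through P₂: C(37, 21)·C(4, 1) = 51503098680. Since P₁ is strictly southwest of P₂, a monotone path through both must visit P₁ then P₂; paths through both = C(12, 7)·C(25, 14)·C(4, 1) = 14121043200. Avoid both = 244662670200 − 61426537920 − 51503098680 + 14121043200 = 145854076800.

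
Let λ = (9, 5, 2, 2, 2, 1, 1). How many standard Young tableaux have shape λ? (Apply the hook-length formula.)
# SYT of shape (9, 5, 2, 2, 2, 1, 1) = 1280359080

Hook-length formula: f^λ = n! / Π hook(c), product over all cells c of the Young diagram. For λ = (9, 5, 2, 2, 2, 1, 1), n = 22 boxes. Hook lengths by row (left-to-right, top-to-bottom): [15, 12, 8, 7, 6, 4, 3, 2, 1]; [10, 7, 3, 2, 1]; [6, 3]; [5, 2]; [4, 1]; [2]; [1]. Product of hooks = 877879296000. So f^λ = 22! / 877879296000 = 1124000727777607680000 / 877879296000 = 1280359080.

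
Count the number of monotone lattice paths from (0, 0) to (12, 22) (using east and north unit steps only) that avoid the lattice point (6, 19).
Number of paths = 533477640

Total paths from (0, 0) to (12, 22): C(34, 12) = 548354040. Paths through (6, 19): (paths (0, 0) → (6, 19)) × (paths (6, 19) → (12, 22)) = C(25, 6) · C(9, 6) = 177100 · 84 = 14876400. Avoidance count = 548354040 − 14876400 = 533477640.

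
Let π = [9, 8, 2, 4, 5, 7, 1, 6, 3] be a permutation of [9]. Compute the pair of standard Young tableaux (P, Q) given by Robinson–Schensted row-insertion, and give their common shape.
P = [1, 3, 5, 6] / [2, 4] / [7] / [8] / [9];  Q = [1, 4, 5, 6] / [2, 8] / [3] / [7] / [9];  common shape = (4, 2, 1, 1, 1)

Row-insert the values π_1, π_2, … into P one at a time, bumping the leftmost entry strictly greater than the inserted value down to the next row. The recording tableau Q records, in position (i, j), the step at which that cell was added to P.
  Insert 9 (step 1): P = [9];  Q = [1]
  Insert 8 (step 2): P = [8] / [9];  Q = [1] / [2]
  Insert 2 (step 3): P = [2] / [8] / [9];  Q = [1] / [2] / [3]
  Insert 4 (step 4): P = [2, 4] / [8] / [9];  Q = [1, 4] / [2] / [3]
  Insert 5 (step 5): P = [2, 4, 5] / [8] / [9];  Q = [1, 4, 5] / [2] / [3]
  Insert 7 (step 6): P = [2, 4, 5, 7] / [8] / [9];  Q = [1, 4, 5, 6] / [2] / [3]
  Insert 1 (step 7): P = [1, 4, 5, 7] / [2] / [8] / [9];  Q = [1, 4, 5, 6] / [2] / [3] / [7]
  Insert 6 (step 8): P = [1, 4, 5, 6] / [2, 7] / [8] / [9];  Q = [1, 4, 5, 6] / [2, 8] / [3] / [7]
  Insert 3 (step 9): P = [1, 3, 5, 6] / [2, 4] / [7] / [8] / [9];  Q = [1, 4, 5, 6] / [2, 8] / [3] / [7] / [9]
Final shape: (4, 2, 1, 1, 1).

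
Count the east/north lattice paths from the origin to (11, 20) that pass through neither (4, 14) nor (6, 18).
Number of paths = 77558739

Inclusion–exclusion. Total paths: C(31, 11) = 84672315. Through P₁: C(18, 4)·C(13, 7) = 5250960. Through P₂: C(24, 6)·C(7, 5) = 2826516. Since P₁ is strictly southwest of P₂, a monotone path through both must visit P₁ then P₂; paths through both = C(18, 4)·C(6, 2)·C(7, 5) = 963900. Avoid both = 84672315 − 5250960 − 2826516 + 963900 = 77558739.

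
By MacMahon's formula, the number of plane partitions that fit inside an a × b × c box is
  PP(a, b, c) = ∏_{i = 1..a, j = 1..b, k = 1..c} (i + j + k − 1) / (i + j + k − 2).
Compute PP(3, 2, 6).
PP(3, 2, 6) = 2520

Evaluate the triple product over i = 1..3, j = 1..2, k = 1..6. The factors are (2/1) · (3/2) · (4/3) · (5/4) · (6/5) · (7/6) · (3/2) · (4/3) · … (36 factors total). The numerators and denominators telescope so the product is an integer; carrying out the multiplication exactly gives PP(3, 2, 6) = 2520.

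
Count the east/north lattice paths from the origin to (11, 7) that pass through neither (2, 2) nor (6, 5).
Number of paths = 14520

Inclusion–exclusion. Total paths: C(18, 11) = 31824. Through P₁: C(4, 2)·C(14, 9) = 12012. Through P₂: C(11, 6)·C(7, 5) = 9702. Since P₁ is strictly southwest of P₂, a monotone path through both must visit P₁ then P₂; paths through both = C(4, 2)·C(7, 4)·C(7, 5) = 4410. Avoid both = 31824 − 12012 − 9702 + 4410 = 14520.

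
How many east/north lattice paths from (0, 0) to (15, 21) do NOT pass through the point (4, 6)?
Number of paths = 3945408960

Total paths from (0, 0) to (15, 21): C(36, 15) = 5567902560. Paths through (4, 6): (paths (0, 0) → (4, 6)) × (paths (4, 6) → (15, 21)) = C(10, 4) · C(26, 11) = 210 · 7726160 = 1622493600. Avoidance count = 5567902560 − 1622493600 = 3945408960.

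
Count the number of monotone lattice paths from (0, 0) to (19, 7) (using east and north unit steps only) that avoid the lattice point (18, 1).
Number of paths = 657667

Total paths from (0, 0) to (19, 7): C(26, 19) = 657800. Paths through (18, 1): (paths (0, 0) → (18, 1)) × (paths (18, 1) → (19, 7)) = C(19, 18) · C(7, 1) = 19 · 7 = 133. Avoidance count = 657800 − 133 = 657667.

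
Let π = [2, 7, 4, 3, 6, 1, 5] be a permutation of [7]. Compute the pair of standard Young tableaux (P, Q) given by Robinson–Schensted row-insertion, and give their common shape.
P = [1, 3, 5] / [2, 6] / [4] / [7];  Q = [1, 2, 5] / [3, 7] / [4] / [6];  common shape = (3, 2, 1, 1)

Row-insert the values π_1, π_2, … into P one at a time, bumping the leftmost entry strictly greater than the inserted value down to the next row. The recording tableau Q records, in position (i, j), the step at which that cell was added to P.
  Insert 2 (step 1): P = [2];  Q = [1]
  Insert 7 (step 2): P = [2, 7];  Q = [1, 2]
  Insert 4 (step 3): P = [2, 4] / [7];  Q = [1, 2] / [3]
  Insert 3 (step 4): P = [2, 3] / [4] / [7];  Q = [1, 2] / [3] / [4]
  Insert 6 (step 5): P = [2, 3, 6] / [4] / [7];  Q = [1, 2, 5] / [3] / [4]
  Insert 1 (step 6): P = [1, 3, 6] / [2] / [4] / [7];  Q = [1, 2, 5] / [3] / [4] / [6]
  Insert 5 (step 7): P = [1, 3, 5] / [2, 6] / [4] / [7];  Q = [1, 2, 5] / [3, 7] / [4] / [6]
Final shape: (3, 2, 1, 1).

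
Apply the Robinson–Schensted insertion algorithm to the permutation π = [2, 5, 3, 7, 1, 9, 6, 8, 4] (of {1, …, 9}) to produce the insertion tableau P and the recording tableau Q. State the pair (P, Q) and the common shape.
P = [1, 3, 4, 8] / [2, 6, 9] / [5, 7];  Q = [1, 2, 4, 6] / [3, 7, 8] / [5, 9];  common shape = (4, 3, 2)

Row-insert the values π_1, π_2, … into P one at a time, bumping the leftmost entry strictly greater than the inserted value down to the next row. The recording tableau Q records, in position (i, j), the step at which that cell was added to P.
  Insert 2 (step 1): P = [2];  Q = [1]
  Insert 5 (step 2): P = [2, 5];  Q = [1, 2]
  Insert 3 (step 3): P = [2, 3] / [5];  Q = [1, 2] / [3]
  Insert 7 (step 4): P = [2, 3, 7] / [5];  Q = [1, 2, 4] / [3]
  Insert 1 (step 5): P = [1, 3, 7] / [2] / [5];  Q = [1, 2, 4] / [3] / [5]
  Insert 9 (step 6): P = [1, 3, 7, 9] / [2] / [5];  Q = [1, 2, 4, 6] / [3] / [5]
  Insert 6 (step 7): P = [1, 3, 6, 9] / [2, 7] / [5];  Q = [1, 2, 4, 6] / [3, 7] / [5]
  Insert 8 (step 8): P = [1, 3, 6, 8] / [2, 7, 9] / [5];  Q = [1, 2, 4, 6] / [3, 7, 8] / [5]
  Insert 4 (step 9): P = [1, 3, 4, 8] / [2, 6, 9] / [5, 7];  Q = [1, 2, 4, 6] / [3, 7, 8] / [5, 9]
Final shape: (4, 3, 2).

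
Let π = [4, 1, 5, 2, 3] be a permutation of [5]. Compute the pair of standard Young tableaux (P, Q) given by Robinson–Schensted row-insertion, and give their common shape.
P = [1, 2, 3] / [4, 5];  Q = [1, 3, 5] / [2, 4];  common shape = (3, 2)

Row-insert the values π_1, π_2, … into P one at a time, bumping the leftmost entry strictly greater than the inserted value down to the next row. The recording tableau Q records, in position (i, j), the step at which that cell was added to P.
  Insert 4 (step 1): P = [4];  Q = [1]
  Insert 1 (step 2): P = [1] / [4];  Q = [1] / [2]
  Insert 5 (step 3): P = [1, 5] / [4];  Q = [1, 3] / [2]
  Insert 2 (step 4): P = [1, 2] / [4, 5];  Q = [1, 3] / [2, 4]
  Insert 3 (step 5): P = [1, 2, 3] / [4, 5];  Q = [1, 3, 5] / [2, 4]
Final shape: (3, 2).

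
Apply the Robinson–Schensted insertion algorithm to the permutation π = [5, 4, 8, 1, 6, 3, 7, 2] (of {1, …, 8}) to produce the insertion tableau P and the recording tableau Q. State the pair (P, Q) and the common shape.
P = [1, 2, 7] / [3, 6] / [4, 8] / [5];  Q = [1, 3, 7] / [2, 5] / [4, 6] / [8];  common shape = (3, 2, 2, 1)

Row-insert the values π_1, π_2, … into P one at a time, bumping the leftmost entry strictly greater than the inserted value down to the next row. The recording tableau Q records, in position (i, j), the step at which that cell was added to P.
  Insert 5 (step 1): P = [5];  Q = [1]
  Insert 4 (step 2): P = [4] / [5];  Q = [1] / [2]
  Insert 8 (step 3): P = [4, 8] / [5];  Q = [1, 3] / [2]
  Insert 1 (step 4): P = [1, 8] / [4] / [5];  Q = [1, 3] / [2] / [4]
  Insert 6 (step 5): P = [1, 6] / [4, 8] / [5];  Q = [1, 3] / [2, 5] / [4]
  Insert 3 (step 6): P = [1, 3] / [4, 6] / [5, 8];  Q = [1, 3] / [2, 5] / [4, 6]
  Insert 7 (step 7): P = [1, 3, 7] / [4, 6] / [5, 8];  Q = [1, 3, 7] / [2, 5] / [4, 6]
  Insert 2 (step 8): P = [1, 2, 7] / [3, 6] / [4, 8] / [5];  Q = [1, 3, 7] / [2, 5] / [4, 6] / [8]
Final shape: (3, 2, 2, 1).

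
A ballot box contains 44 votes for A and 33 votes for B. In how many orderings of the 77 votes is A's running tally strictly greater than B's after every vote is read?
Strict-lead orderings = 898530797291910275850

Total orderings of the 77 votes with 44 for A: C(77, 44) = 6289715581043371930950. By the Bertrand ballot formula (Cycle Lemma / reflection principle), the number of orderings in which A is strictly ahead of B throughout is (p − q)/(p + q) · C(p + q, p) = (44 − 33)/(44 + 33) · 6289715581043371930950 = 898530797291910275850.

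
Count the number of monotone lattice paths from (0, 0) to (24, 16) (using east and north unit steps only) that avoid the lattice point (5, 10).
Number of paths = 62320270350

Total paths from (0, 0) to (24, 16): C(40, 24) = 62852101650. Paths through (5, 10): (paths (0, 0) → (5, 10)) × (paths (5, 10) → (24, 16)) = C(15, 5) · C(25, 19) = 3003 · 177100 = 531831300. Avoidance count = 62852101650 − 531831300 = 62320270350.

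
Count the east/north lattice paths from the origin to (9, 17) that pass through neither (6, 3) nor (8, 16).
Number of paths = 1614128

Inclusion–exclusion. Total paths: C(26, 9) = 3124550. Through P₁: C(9, 6)·C(17, 3) = 57120. Through P₂: C(24, 8)·C(2, 1) = 1470942. Since P₁ is strictly southwest of P₂, a monotone path through both must visit P₁ then P₂; paths through both = C(9, 6)·C(15, 2)·C(2, 1) = 17640. Avoid both = 3124550 − 57120 − 1470942 + 17640 = 1614128.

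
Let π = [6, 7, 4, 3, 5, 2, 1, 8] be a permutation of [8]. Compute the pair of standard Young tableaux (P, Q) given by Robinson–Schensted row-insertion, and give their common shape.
P = [1, 5, 8] / [2, 7] / [3] / [4] / [6];  Q = [1, 2, 8] / [3, 5] / [4] / [6] / [7];  common shape = (3, 2, 1, 1, 1)

Row-insert the values π_1, π_2, … into P one at a time, bumping the leftmost entry strictly greater than the inserted value down to the next row. The recording tableau Q records, in position (i, j), the step at which that cell was added to P.
  Insert 6 (step 1): P = [6];  Q = [1]
  Insert 7 (step 2): P = [6, 7];  Q = [1, 2]
  Insert 4 (step 3): P = [4, 7] / [6];  Q = [1, 2] / [3]
  Insert 3 (step 4): P = [3, 7] / [4] / [6];  Q = [1, 2] / [3] / [4]
  Insert 5 (step 5): P = [3, 5] / [4, 7] / [6];  Q = [1, 2] / [3, 5] / [4]
  Insert 2 (step 6): P = [2, 5] / [3, 7] / [4] / [6];  Q = [1, 2] / [3, 5] / [4] / [6]
  Insert 1 (step 7): P = [1, 5] / [2, 7] / [3] / [4] / [6];  Q = [1, 2] / [3, 5] / [4] / [6] / [7]
  Insert 8 (step 8): P = [1, 5, 8] / [2, 7] / [3] / [4] / [6];  Q = [1, 2, 8] / [3, 5] / [4] / [6] / [7]
Final shape: (3, 2, 1, 1, 1).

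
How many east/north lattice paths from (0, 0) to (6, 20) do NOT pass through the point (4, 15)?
Number of paths = 148834

Total paths from (0, 0) to (6, 20): C(26, 6) = 230230. Paths through (4, 15): (paths (0, 0) → (4, 15)) × (paths (4, 15) → (6, 20)) = C(19, 4) · C(7, 2) = 3876 · 21 = 81396. Avoidance count = 230230 − 81396 = 148834.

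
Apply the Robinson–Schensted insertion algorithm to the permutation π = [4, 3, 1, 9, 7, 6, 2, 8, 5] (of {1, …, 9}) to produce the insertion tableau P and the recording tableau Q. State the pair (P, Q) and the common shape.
P = [1, 2, 5] / [3, 6, 8] / [4, 7] / [9];  Q = [1, 4, 8] / [2, 5, 9] / [3, 6] / [7];  common shape = (3, 3, 2, 1)

Row-insert the values π_1, π_2, … into P one at a time, bumping the leftmost entry strictly greater than the inserted value down to the next row. The recording tableau Q records, in position (i, j), the step at which that cell was added to P.
  Insert 4 (step 1): P = [4];  Q = [1]
  Insert 3 (step 2): P = [3] / [4];  Q = [1] / [2]
  Insert 1 (step 3): P = [1] / [3] / [4];  Q = [1] / [2] / [3]
  Insert 9 (step 4): P = [1, 9] / [3] / [4];  Q = [1, 4] / [2] / [3]
  Insert 7 (step 5): P = [1, 7] / [3, 9] / [4];  Q = [1, 4] / [2, 5] / [3]
  Insert 6 (step 6): P = [1, 6] / [3, 7] / [4, 9];  Q = [1, 4] / [2, 5] / [3, 6]
  Insert 2 (step 7): P = [1, 2] / [3, 6] / [4, 7] / [9];  Q = [1, 4] / [2, 5] / [3, 6] / [7]
  Insert 8 (step 8): P = [1, 2, 8] / [3, 6] / [4, 7] / [9];  Q = [1, 4, 8] / [2, 5] / [3, 6] / [7]
  Insert 5 (step 9): P = [1, 2, 5] / [3, 6, 8] / [4, 7] / [9];  Q = [1, 4, 8] / [2, 5, 9] / [3, 6] / [7]
Final shape: (3, 3, 2, 1).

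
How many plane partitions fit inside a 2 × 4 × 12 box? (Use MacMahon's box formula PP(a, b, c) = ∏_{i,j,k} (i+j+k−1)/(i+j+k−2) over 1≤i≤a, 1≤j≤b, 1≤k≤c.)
PP(2, 4, 12) = 866320

Evaluate the triple product over i = 1..2, j = 1..4, k = 1..12. The factors are (2/1) · (3/2) · (4/3) · (5/4) · (6/5) · (7/6) · (8/7) · (9/8) · … (96 factors total). The numerators and denominators telescope so the product is an integer; carrying out the multiplication exactly gives PP(2, 4, 12) = 866320.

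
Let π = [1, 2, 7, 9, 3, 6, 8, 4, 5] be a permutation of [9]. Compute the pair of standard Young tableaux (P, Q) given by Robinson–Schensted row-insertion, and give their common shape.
P = [1, 2, 3, 4, 5] / [6, 8] / [7, 9];  Q = [1, 2, 3, 4, 7] / [5, 6] / [8, 9];  common shape = (5, 2, 2)

Row-insert the values π_1, π_2, … into P one at a time, bumping the leftmost entry strictly greater than the inserted value down to the next row. The recording tableau Q records, in position (i, j), the step at which that cell was added to P.
  Insert 1 (step 1): P = [1];  Q = [1]
  Insert 2 (step 2): P = [1, 2];  Q = [1, 2]
  Insert 7 (step 3): P = [1, 2, 7];  Q = [1, 2, 3]
  Insert 9 (step 4): P = [1, 2, 7, 9];  Q = [1, 2, 3, 4]
  Insert 3 (step 5): P = [1, 2, 3, 9] / [7];  Q = [1, 2, 3, 4] / [5]
  Insert 6 (step 6): P = [1, 2, 3, 6] / [7, 9];  Q = [1, 2, 3, 4] / [5, 6]
  Insert 8 (step 7): P = [1, 2, 3, 6, 8] / [7, 9];  Q = [1, 2, 3, 4, 7] / [5, 6]
  Insert 4 (step 8): P = [1, 2, 3, 4, 8] / [6, 9] / [7];  Q = [1, 2, 3, 4, 7] / [5, 6] / [8]
  Insert 5 (step 9): P = [1, 2, 3, 4, 5] / [6, 8] / [7, 9];  Q = [1, 2, 3, 4, 7] / [5, 6] / [8, 9]
Final shape: (5, 2, 2).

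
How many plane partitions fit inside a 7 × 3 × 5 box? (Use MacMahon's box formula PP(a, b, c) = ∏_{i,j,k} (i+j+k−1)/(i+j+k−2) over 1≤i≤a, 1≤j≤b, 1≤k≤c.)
PP(7, 3, 5) = 16195608

Evaluate the triple product over i = 1..7, j = 1..3, k = 1..5. The factors are (2/1) · (3/2) · (4/3) · (5/4) · (6/5) · (3/2) · (4/3) · (5/4) · … (105 factors total). The numerators and denominators telescope so the product is an integer; carrying out the multiplication exactly gives PP(7, 3, 5) = 16195608.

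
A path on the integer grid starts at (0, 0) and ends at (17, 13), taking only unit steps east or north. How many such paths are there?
Number of paths = 119759850

A monotone lattice path from (0, 0) to (17, 13) consists of 17 east steps and 13 north steps in some order, so it is determined by which 17 of the 30 steps are east. The count is C(30, 17) = 119759850.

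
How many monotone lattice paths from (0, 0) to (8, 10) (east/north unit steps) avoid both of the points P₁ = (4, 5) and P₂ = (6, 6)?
Number of paths = 19692

Inclusion–exclusion. Total paths: C(18, 8) = 43758. Through P₁: C(9, 4)·C(9, 4) = 15876. Through P₂: C(12, 6)·C(6, 2) = 13860. Since P₁ is strictly southwest of P₂, a monotone path through both must visit P₁ then P₂; paths through both = C(9, 4)·C(3, 2)·C(6, 2) = 5670. Avoid both = 43758 − 15876 − 13860 + 5670 = 19692.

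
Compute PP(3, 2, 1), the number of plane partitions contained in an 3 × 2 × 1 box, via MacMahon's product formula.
PP(3, 2, 1) = 10

Evaluate the triple product over i = 1..3, j = 1..2, k = 1..1. The factors are (2/1) · (3/2) · (3/2) · (4/3) · (4/3) · (5/4). The numerators and denominators telescope so the product is an integer; carrying out the multiplication exactly gives PP(3, 2, 1) = 10.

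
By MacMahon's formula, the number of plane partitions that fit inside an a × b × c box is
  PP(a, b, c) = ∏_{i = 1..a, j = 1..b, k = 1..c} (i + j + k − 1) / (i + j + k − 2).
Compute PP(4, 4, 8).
PP(4, 4, 8) = 184225041

Evaluate the triple product over i = 1..4, j = 1..4, k = 1..8. The factors are (2/1) · (3/2) · (4/3) · (5/4) · (6/5) · (7/6) · (8/7) · (9/8) · … (128 factors total). The numerators and denominators telescope so the product is an integer; carrying out the multiplication exactly gives PP(4, 4, 8) = 184225041.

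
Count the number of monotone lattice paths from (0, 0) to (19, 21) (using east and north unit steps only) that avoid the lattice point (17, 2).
Number of paths = 131282372490

Total paths from (0, 0) to (19, 21): C(40, 19) = 131282408400. Paths through (17, 2): (paths (0, 0) → (17, 2)) × (paths (17, 2) → (19, 21)) = C(19, 17) · C(21, 2) = 171 · 210 = 35910. Avoidance count = 131282408400 − 35910 = 131282372490.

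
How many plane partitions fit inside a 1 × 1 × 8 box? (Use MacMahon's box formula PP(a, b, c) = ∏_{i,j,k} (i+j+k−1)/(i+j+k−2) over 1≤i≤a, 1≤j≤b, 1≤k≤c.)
PP(1, 1, 8) = 9

Evaluate the triple product over i = 1..1, j = 1..1, k = 1..8. The factors are (2/1) · (3/2) · (4/3) · (5/4) · (6/5) · (7/6) · (8/7) · (9/8). The numerators and denominators telescope so the product is an integer; carrying out the multiplication exactly gives PP(1, 1, 8) = 9.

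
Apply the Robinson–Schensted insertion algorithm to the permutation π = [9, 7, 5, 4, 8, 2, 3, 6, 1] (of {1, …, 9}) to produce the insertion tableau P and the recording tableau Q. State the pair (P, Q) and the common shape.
P = [1, 3, 6] / [2, 8] / [4] / [5] / [7] / [9];  Q = [1, 5, 8] / [2, 7] / [3] / [4] / [6] / [9];  common shape = (3, 2, 1, 1, 1, 1)

Row-insert the values π_1, π_2, … into P one at a time, bumping the leftmost entry strictly greater than the inserted value down to the next row. The recording tableau Q records, in position (i, j), the step at which that cell was added to P.
  Insert 9 (step 1): P = [9];  Q = [1]
  Insert 7 (step 2): P = [7] / [9];  Q = [1] / [2]
  Insert 5 (step 3): P = [5] / [7] / [9];  Q = [1] / [2] / [3]
  Insert 4 (step 4): P = [4] / [5] / [7] / [9];  Q = [1] / [2] / [3] / [4]
  Insert 8 (step 5): P = [4, 8] / [5] / [7] / [9];  Q = [1, 5] / [2] / [3] / [4]
  Insert 2 (step 6): P = [2, 8] / [4] / [5] / [7] / [9];  Q = [1, 5] / [2] / [3] / [4] / [6]
  Insert 3 (step 7): P = [2, 3] / [4, 8] / [5] / [7] / [9];  Q = [1, 5] / [2, 7] / [3] / [4] / [6]
  Insert 6 (step 8): P = [2, 3, 6] / [4, 8] / [5] / [7] / [9];  Q = [1, 5, 8] / [2, 7] / [3] / [4] / [6]
  Insert 1 (step 9): P = [1, 3, 6] / [2, 8] / [4] / [5] / [7] / [9];  Q = [1, 5, 8] / [2, 7] / [3] / [4] / [6] / [9]
Final shape: (3, 2, 1, 1, 1, 1).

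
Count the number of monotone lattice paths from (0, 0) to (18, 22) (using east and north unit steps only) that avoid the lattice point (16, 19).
Number of paths = 72780972300

Total paths from (0, 0) to (18, 22): C(40, 18) = 113380261800. Paths through (16, 19): (paths (0, 0) → (16, 19)) × (paths (16, 19) → (18, 22)) = C(35, 16) · C(5, 2) = 4059928950 · 10 = 40599289500. Avoidance count = 113380261800 − 40599289500 = 72780972300.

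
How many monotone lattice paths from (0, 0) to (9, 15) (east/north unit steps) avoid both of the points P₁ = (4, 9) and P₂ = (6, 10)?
Number of paths = 648846

Inclusion–exclusion. Total paths: C(24, 9) = 1307504. Through P₁: C(13, 4)·C(11, 5) = 330330. Through P₂: C(16, 6)·C(8, 3) = 448448. Since P₁ is strictly southwest of P₂, a monotone path through both must visit P₁ then P₂; paths through both = C(13, 4)·C(3, 2)·C(8, 3) = 120120. Avoid both = 1307504 − 330330 − 448448 + 120120 = 648846.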